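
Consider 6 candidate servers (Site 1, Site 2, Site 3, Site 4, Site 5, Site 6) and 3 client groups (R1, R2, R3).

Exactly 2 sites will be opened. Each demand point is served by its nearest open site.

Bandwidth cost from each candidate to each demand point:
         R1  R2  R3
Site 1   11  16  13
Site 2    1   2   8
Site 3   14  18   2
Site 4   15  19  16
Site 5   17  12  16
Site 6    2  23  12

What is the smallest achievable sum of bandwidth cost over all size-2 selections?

5

Open {Site 2, Site 3}.
  R1→Site 2 1, R2→Site 2 2, R3→Site 3 2  ⇒ total 5.
Compare {Site 1, Site 2}: total 11.
Compare {Site 2, Site 4}: total 11.
No size-2 selection does better; minimum is 5.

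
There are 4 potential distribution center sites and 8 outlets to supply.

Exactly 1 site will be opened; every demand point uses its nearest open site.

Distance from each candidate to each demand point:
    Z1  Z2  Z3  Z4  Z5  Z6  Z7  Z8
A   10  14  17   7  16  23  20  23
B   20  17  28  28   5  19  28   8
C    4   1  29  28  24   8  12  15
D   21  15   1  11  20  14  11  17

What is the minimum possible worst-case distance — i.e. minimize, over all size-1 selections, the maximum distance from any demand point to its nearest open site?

Open {D}.
  Farthest demand point is Z1 at distance 21 (to D); all others are ≤ 21.
With {A} the worst case is 23.
With {B} the worst case is 28.
No size-1 selection achieves below 21.

21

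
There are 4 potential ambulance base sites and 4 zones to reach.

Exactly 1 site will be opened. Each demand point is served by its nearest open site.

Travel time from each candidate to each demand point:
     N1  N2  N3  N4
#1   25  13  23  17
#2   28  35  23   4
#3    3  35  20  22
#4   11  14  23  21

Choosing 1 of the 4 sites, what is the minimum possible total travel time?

69

Open {#4}.
  N1→#4 11, N2→#4 14, N3→#4 23, N4→#4 21  ⇒ total 69.
Compare {#1}: total 78.
Compare {#3}: total 80.
No size-1 selection does better; minimum is 69.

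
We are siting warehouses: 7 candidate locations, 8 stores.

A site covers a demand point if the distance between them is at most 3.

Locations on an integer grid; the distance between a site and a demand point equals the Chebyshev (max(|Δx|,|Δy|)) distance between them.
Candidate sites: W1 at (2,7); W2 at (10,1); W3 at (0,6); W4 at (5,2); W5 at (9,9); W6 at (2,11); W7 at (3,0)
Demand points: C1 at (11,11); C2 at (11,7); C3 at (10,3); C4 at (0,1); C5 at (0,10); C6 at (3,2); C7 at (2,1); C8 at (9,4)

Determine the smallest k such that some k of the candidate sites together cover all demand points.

Coverage sets (demand points within 3 of each site):
  W1: {C5}
  W2: {C3, C8}
  W3: {}
  W4: {C6, C7}
  W5: {C1, C2}
  W6: {C5}
  W7: {C4, C6, C7}
No 3 sites suffice: every size-3 union leaves at least one demand point uncovered.
But {W1, W2, W5, W7} covers everything, so the minimum is 4.

4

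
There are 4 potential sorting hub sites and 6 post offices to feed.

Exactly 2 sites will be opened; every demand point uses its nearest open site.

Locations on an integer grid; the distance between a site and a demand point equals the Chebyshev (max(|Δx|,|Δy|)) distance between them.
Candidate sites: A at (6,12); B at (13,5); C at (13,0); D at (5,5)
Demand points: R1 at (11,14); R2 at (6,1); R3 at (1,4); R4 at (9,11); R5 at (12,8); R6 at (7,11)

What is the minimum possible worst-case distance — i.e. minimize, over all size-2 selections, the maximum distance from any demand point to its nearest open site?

Open {A, D}.
  Farthest demand point is R5 at distance 6 (to A); all others are ≤ 6.
With {A, B} the worst case is 8.
With {A, C} the worst case is 8.
No size-2 selection achieves below 6.

6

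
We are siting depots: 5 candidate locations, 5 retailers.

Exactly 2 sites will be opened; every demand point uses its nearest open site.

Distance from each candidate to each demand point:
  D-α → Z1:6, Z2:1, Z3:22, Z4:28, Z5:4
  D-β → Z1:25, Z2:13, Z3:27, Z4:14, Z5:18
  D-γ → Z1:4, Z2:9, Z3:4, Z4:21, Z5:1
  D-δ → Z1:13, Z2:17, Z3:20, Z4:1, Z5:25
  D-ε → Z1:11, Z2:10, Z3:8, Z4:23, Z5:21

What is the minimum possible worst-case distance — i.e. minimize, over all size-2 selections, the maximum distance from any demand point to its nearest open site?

Open {D-γ, D-δ}.
  Farthest demand point is Z2 at distance 9 (to D-γ); all others are ≤ 9.
With {D-β, D-γ} the worst case is 14.
With {D-β, D-ε} the worst case is 18.
No size-2 selection achieves below 9.

9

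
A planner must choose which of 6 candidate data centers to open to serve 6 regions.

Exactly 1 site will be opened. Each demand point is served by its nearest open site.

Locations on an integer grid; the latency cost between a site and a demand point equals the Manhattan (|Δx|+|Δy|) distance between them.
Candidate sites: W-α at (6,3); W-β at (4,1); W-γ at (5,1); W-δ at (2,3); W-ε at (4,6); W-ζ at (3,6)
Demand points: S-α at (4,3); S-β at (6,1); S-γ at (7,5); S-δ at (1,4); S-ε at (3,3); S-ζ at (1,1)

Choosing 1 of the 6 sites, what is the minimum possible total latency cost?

Open {W-δ}.
  S-α→W-δ 2, S-β→W-δ 6, S-γ→W-δ 7, S-δ→W-δ 2, S-ε→W-δ 1, S-ζ→W-δ 3  ⇒ total 21.
Compare {W-α}: total 23.
Compare {W-β}: total 23.
No size-1 selection does better; minimum is 21.

21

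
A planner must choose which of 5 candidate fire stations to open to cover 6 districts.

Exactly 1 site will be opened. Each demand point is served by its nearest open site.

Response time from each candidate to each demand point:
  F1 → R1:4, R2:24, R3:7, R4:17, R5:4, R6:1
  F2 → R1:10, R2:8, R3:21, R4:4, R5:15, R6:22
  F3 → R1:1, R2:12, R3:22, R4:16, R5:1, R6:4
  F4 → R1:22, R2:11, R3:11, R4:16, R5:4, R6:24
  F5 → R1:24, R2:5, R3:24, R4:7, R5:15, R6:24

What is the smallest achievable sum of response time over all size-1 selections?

Open {F3}.
  R1→F3 1, R2→F3 12, R3→F3 22, R4→F3 16, R5→F3 1, R6→F3 4  ⇒ total 56.
Compare {F1}: total 57.
Compare {F2}: total 80.
No size-1 selection does better; minimum is 56.

56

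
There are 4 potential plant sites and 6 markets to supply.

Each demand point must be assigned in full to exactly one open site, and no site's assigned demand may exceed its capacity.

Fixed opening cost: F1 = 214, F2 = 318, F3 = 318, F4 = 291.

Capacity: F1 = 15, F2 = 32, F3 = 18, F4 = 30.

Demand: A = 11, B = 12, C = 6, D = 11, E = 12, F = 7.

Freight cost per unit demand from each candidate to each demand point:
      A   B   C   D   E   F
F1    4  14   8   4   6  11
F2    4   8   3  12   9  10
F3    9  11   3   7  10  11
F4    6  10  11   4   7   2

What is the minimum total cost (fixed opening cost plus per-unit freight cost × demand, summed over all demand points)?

Open {F2, F4}; cheapest assignment that respects the capacities:
  F2 (cap 32, load 29): A, B, C — cost 11×4 + 12×8 + 6×3 = 158
  F4 (cap 30, load 30): D, E, F — cost 11×4 + 12×7 + 7×2 = 142
  Shipping 300, fixed 609 → total 909.
  Any other capacity-feasible assignment to {F2, F4} ships for at least 300.
Compare {F1, F2, F4}: its best feasible assignment gives total 1111.
Compare {F1, F3, F4}: its best feasible assignment gives total 1159.
Every other set of open sites that can feasibly serve all demand totals ≥ 1111 even under its best assignment. Minimum: 909.

909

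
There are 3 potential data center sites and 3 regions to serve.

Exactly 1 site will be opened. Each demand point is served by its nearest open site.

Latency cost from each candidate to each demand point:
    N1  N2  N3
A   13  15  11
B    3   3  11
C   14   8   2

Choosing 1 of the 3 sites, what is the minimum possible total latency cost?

Open {B}.
  N1→B 3, N2→B 3, N3→B 11  ⇒ total 17.
Compare {C}: total 24.
Compare {A}: total 39.

17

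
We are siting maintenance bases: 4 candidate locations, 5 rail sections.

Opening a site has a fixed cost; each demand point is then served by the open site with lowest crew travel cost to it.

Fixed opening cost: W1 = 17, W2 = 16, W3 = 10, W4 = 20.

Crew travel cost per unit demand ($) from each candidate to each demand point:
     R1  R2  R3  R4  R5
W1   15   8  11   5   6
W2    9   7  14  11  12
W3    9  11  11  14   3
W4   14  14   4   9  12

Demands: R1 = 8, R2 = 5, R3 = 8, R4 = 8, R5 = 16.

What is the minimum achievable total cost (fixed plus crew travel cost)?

279

Open {W1, W3, W4}: assign each demand point to its cheapest open site.
  R1→W3 8×9=72, R2→W1 5×8=40, R3→W4 8×4=32, R4→W1 8×5=40, R5→W3 16×3=48
  crew travel cost 232, fixed 47 → total 279.
Compare {W1, W2, W3, W4}: crew travel cost 227 + fixed 63 = 290.
Compare {W2, W3, W4}: crew travel cost 259 + fixed 46 = 305.
Compare {W3, W4}: crew travel cost 279 + fixed 30 = 309.
All other subsets cost ≥ 290. Minimum total cost: 279.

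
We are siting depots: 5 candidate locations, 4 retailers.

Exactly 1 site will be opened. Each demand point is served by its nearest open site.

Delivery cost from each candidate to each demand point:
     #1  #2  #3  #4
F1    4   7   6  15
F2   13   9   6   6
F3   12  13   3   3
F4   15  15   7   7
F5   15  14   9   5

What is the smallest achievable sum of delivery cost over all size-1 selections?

31

Open {F3}.
  #1→F3 12, #2→F3 13, #3→F3 3, #4→F3 3  ⇒ total 31.
Compare {F1}: total 32.
Compare {F2}: total 34.
No size-1 selection does better; minimum is 31.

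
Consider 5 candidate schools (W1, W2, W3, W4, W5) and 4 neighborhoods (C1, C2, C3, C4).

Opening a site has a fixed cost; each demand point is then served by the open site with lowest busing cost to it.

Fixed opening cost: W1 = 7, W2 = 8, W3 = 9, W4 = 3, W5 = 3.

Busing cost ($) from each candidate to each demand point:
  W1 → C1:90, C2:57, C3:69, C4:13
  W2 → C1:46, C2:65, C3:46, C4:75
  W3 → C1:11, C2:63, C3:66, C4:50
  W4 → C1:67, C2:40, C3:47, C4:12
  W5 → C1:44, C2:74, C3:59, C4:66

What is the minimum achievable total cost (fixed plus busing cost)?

122

Open {W3, W4}: assign each demand point to its cheapest open site.
  C1→W3 11, C2→W4 40, C3→W4 47, C4→W4 12
  busing cost 110, fixed 12 → total 122.
Compare {W3, W4, W5}: busing cost 110 + fixed 15 = 125.
Compare {W1, W3, W4}: busing cost 110 + fixed 19 = 129.
Compare {W2, W3, W4}: busing cost 109 + fixed 20 = 129.
All other subsets cost ≥ 125. Minimum total cost: 122.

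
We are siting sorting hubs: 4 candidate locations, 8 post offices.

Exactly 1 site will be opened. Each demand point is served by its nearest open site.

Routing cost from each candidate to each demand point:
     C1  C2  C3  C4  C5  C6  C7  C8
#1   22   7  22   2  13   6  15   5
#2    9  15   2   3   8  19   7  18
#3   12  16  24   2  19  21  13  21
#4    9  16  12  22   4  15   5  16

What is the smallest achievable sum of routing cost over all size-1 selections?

Open {#2}.
  C1→#2 9, C2→#2 15, C3→#2 2, C4→#2 3, C5→#2 8, C6→#2 19, C7→#2 7, C8→#2 18  ⇒ total 81.
Compare {#1}: total 92.
Compare {#4}: total 99.
No size-1 selection does better; minimum is 81.

81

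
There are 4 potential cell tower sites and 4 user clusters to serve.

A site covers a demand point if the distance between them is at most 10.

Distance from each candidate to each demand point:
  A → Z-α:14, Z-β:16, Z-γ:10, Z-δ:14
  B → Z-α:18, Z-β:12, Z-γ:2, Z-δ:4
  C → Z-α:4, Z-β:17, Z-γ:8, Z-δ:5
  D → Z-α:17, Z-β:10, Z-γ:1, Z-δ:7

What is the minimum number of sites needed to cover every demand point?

Coverage sets (demand points within 10 of each site):
  A: {Z-γ}
  B: {Z-γ, Z-δ}
  C: {Z-α, Z-γ, Z-δ}
  D: {Z-β, Z-γ, Z-δ}
No single site covers all 4 demand points.
But {C, D} covers everything, so the minimum is 2.

2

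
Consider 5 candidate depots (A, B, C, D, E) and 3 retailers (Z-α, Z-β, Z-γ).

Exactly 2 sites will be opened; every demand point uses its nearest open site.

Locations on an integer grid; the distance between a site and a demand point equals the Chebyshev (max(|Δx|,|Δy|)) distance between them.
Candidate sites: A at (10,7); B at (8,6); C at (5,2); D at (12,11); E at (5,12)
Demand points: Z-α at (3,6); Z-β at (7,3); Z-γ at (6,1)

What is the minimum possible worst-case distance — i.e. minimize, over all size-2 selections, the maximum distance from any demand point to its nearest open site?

4

Open {A, C}.
  Farthest demand point is Z-α at distance 4 (to C); all others are ≤ 4.
With {B, C} the worst case is 4.
With {C, D} the worst case is 4.
No size-2 selection achieves below 4.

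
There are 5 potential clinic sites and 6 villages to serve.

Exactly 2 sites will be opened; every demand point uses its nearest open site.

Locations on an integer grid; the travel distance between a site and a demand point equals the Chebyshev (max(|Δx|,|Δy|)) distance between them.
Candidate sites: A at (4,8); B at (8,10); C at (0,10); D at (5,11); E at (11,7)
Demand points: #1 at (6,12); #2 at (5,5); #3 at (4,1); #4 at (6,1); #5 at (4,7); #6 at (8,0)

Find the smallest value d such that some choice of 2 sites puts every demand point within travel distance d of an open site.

Open {A, E}.
  Farthest demand point is #3 at travel distance 7 (to A); all others are ≤ 7.
With {B, E} the worst case is 7.
With {C, E} the worst case is 7.
No size-2 selection achieves below 7.

7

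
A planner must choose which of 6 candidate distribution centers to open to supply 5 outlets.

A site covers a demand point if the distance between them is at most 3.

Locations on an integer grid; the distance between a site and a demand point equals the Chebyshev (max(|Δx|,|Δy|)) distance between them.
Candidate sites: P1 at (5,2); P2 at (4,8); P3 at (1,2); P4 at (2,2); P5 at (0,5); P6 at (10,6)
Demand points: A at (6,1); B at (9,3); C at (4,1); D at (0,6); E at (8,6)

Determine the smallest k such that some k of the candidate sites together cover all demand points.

Coverage sets (demand points within 3 of each site):
  P1: {A, C}
  P2: {}
  P3: {C}
  P4: {C}
  P5: {D}
  P6: {B, E}
No 2 sites suffice: every size-2 union leaves at least one demand point uncovered.
But {P1, P5, P6} covers everything, so the minimum is 3.

3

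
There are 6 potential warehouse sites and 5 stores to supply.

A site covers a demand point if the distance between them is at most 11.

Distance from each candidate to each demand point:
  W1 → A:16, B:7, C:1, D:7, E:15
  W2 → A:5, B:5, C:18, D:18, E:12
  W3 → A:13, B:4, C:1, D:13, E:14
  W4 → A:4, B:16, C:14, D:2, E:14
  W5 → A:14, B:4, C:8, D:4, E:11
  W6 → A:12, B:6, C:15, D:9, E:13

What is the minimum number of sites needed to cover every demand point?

2

Coverage sets (demand points within 11 of each site):
  W1: {B, C, D}
  W2: {A, B}
  W3: {B, C}
  W4: {A, D}
  W5: {B, C, D, E}
  W6: {B, D}
No single site covers all 5 demand points.
But {W2, W5} covers everything, so the minimum is 2.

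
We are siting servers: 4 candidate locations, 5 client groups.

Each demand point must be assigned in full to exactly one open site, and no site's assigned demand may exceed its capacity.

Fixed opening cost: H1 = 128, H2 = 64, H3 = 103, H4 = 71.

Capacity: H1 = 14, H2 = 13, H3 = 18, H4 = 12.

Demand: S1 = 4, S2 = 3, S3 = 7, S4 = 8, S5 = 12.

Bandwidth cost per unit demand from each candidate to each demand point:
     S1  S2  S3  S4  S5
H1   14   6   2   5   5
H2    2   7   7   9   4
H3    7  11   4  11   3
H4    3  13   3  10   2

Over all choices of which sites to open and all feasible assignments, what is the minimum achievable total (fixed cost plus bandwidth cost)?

Open {H1, H2, H4}; cheapest assignment that respects the capacities:
  H1 (cap 14, load 10): S2, S3 — cost 3×6 + 7×2 = 32
  H2 (cap 13, load 12): S1, S4 — cost 4×2 + 8×9 = 80
  H4 (cap 12, load 12): S5 — cost 12×2 = 24
  Shipping 136, fixed 263 → total 399.
  Any other capacity-feasible assignment to {H1, H2, H4} ships for at least 136.
Compare {H2, H3, H4}: its best feasible assignment gives total 400.
Compare {H1, H3, H4}: its best feasible assignment gives total 429.
Every other set of open sites that can feasibly serve all demand totals ≥ 400 even under its best assignment. Minimum: 399.

399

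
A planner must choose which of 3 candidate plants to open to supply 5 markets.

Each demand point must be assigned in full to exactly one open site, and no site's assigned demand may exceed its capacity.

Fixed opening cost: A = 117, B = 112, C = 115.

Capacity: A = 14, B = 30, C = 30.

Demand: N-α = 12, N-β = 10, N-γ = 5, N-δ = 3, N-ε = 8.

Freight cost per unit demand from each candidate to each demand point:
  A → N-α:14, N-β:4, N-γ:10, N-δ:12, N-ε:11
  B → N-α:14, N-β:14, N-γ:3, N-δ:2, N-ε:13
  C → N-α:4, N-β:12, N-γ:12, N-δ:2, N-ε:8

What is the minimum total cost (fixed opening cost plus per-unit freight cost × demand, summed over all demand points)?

Open {A, C}; cheapest assignment that respects the capacities:
  A (cap 14, load 10): N-β — cost 10×4 = 40
  C (cap 30, load 28): N-α, N-γ, N-δ, N-ε — cost 12×4 + 5×12 + 3×2 + 8×8 = 178
  Shipping 218, fixed 232 → total 450.
  Any other capacity-feasible assignment to {A, C} ships for at least 218.
Compare {B, C}: its best feasible assignment gives total 480.
Compare {A, B, C}: its best feasible assignment gives total 517.
Every other set of open sites that can feasibly serve all demand totals ≥ 480 even under its best assignment. Minimum: 450.

450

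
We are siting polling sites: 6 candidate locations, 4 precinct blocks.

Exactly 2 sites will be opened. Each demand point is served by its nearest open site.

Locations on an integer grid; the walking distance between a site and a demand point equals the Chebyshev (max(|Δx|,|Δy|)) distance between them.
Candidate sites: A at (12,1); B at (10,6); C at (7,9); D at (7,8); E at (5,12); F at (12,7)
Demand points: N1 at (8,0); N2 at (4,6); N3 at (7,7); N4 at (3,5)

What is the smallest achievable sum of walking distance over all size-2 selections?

12

Open {A, D}.
  N1→A 4, N2→D 3, N3→D 1, N4→D 4  ⇒ total 12.
Compare {A, C}: total 13.
Compare {B, D}: total 14.
No size-2 selection does better; minimum is 12.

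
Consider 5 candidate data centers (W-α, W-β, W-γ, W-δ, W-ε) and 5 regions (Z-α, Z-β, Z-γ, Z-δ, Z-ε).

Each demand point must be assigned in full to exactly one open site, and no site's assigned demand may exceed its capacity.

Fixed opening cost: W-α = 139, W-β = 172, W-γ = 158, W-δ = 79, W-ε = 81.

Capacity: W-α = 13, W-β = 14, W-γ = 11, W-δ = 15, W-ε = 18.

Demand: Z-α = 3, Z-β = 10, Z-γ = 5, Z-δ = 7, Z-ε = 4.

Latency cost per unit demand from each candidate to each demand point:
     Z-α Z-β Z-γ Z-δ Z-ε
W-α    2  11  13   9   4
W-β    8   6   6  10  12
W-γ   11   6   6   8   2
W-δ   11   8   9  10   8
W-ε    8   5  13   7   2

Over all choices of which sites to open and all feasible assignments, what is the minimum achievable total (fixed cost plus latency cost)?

Open {W-δ, W-ε}; cheapest assignment that respects the capacities:
  W-δ (cap 15, load 12): Z-γ, Z-δ — cost 5×9 + 7×10 = 115
  W-ε (cap 18, load 17): Z-α, Z-β, Z-ε — cost 3×8 + 10×5 + 4×2 = 82
  Shipping 197, fixed 160 → total 357.
  Any other capacity-feasible assignment to {W-δ, W-ε} ships for at least 197.
Compare {W-α, W-ε}: its best feasible assignment gives total 406.
Compare {W-β, W-ε}: its best feasible assignment gives total 435.
Every other set of open sites that can feasibly serve all demand totals ≥ 406 even under its best assignment. Minimum: 357.

357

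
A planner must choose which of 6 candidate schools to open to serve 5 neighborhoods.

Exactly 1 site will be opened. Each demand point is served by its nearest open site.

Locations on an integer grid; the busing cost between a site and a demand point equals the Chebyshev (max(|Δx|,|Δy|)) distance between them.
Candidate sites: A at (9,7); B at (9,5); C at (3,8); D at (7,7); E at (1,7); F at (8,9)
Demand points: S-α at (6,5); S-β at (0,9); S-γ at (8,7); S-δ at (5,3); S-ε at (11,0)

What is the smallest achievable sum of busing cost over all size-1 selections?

21

Open {D}.
  S-α→D 2, S-β→D 7, S-γ→D 1, S-δ→D 4, S-ε→D 7  ⇒ total 21.
Compare {B}: total 23.
Compare {A}: total 24.
No size-1 selection does better; minimum is 21.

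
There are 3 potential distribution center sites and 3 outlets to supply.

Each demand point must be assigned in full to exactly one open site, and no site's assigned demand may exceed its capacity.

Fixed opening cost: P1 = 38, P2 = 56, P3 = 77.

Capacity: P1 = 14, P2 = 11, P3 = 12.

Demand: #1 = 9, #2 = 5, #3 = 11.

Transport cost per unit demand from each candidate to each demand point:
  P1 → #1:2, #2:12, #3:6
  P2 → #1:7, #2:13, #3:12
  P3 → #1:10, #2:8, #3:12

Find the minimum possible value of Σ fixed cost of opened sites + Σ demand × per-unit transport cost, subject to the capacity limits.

304

Open {P1, P2}; cheapest assignment that respects the capacities:
  P1 (cap 14, load 14): #1, #2 — cost 9×2 + 5×12 = 78
  P2 (cap 11, load 11): #3 — cost 11×12 = 132
  Shipping 210, fixed 94 → total 304.
  Any other capacity-feasible assignment to {P1, P2} ships for at least 210.
Compare {P1, P3}: its best feasible assignment gives total 325.
Compare {P1, P2, P3}: its best feasible assignment gives total 340.
Every other set of open sites that can feasibly serve all demand totals ≥ 325 even under its best assignment. Minimum: 304.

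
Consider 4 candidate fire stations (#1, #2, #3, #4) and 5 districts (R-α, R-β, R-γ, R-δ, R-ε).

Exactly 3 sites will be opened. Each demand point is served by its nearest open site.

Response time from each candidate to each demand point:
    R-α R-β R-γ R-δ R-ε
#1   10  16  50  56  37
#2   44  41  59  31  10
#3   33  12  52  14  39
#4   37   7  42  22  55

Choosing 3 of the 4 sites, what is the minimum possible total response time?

91

Open {#1, #2, #4}.
  R-α→#1 10, R-β→#4 7, R-γ→#4 42, R-δ→#4 22, R-ε→#2 10  ⇒ total 91.
Compare {#1, #2, #3}: total 96.
Compare {#2, #3, #4}: total 106.
No size-3 selection does better; minimum is 91.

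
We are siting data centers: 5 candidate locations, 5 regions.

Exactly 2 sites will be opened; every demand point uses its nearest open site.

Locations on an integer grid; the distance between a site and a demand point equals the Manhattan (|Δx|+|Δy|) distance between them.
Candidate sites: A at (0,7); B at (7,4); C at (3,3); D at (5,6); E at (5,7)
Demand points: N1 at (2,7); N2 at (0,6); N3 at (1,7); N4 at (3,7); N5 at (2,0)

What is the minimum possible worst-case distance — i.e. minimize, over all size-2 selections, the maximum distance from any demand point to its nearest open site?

4

Open {A, C}.
  Farthest demand point is N5 at distance 4 (to C); all others are ≤ 4.
With {C, D} the worst case is 5.
With {B, C} the worst case is 6.
No size-2 selection achieves below 4.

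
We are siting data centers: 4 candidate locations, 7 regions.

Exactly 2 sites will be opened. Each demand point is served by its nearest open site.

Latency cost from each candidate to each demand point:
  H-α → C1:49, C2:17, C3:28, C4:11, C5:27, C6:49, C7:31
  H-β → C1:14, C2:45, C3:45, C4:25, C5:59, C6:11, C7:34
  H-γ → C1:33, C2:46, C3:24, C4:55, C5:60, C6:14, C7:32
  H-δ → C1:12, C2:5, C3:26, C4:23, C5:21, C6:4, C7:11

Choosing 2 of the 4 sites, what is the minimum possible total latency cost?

90

Open {H-α, H-δ}.
  C1→H-δ 12, C2→H-δ 5, C3→H-δ 26, C4→H-α 11, C5→H-δ 21, C6→H-δ 4, C7→H-δ 11  ⇒ total 90.
Compare {H-γ, H-δ}: total 100.
Compare {H-β, H-δ}: total 102.
No size-2 selection does better; minimum is 90.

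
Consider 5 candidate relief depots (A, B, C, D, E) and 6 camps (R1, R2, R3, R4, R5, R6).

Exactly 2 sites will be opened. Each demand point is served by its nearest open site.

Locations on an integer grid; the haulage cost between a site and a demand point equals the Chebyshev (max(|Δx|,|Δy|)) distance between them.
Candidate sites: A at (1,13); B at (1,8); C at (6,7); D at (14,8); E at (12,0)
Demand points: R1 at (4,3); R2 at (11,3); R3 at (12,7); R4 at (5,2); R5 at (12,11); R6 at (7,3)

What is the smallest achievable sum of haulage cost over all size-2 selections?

Open {C, D}.
  R1→C 4, R2→C 5, R3→D 2, R4→C 5, R5→D 3, R6→C 4  ⇒ total 23.
Compare {B, D}: total 27.
Compare {C, E}: total 28.
No size-2 selection does better; minimum is 23.

23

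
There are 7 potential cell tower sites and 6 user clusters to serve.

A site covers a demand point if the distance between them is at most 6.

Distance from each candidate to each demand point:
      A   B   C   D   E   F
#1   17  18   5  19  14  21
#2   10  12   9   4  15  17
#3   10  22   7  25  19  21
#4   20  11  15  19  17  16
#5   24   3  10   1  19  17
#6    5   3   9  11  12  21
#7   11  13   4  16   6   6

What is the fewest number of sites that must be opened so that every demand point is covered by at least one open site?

Coverage sets (demand points within 6 of each site):
  #1: {C}
  #2: {D}
  #3: {}
  #4: {}
  #5: {B, D}
  #6: {A, B}
  #7: {C, E, F}
No 2 sites suffice: every size-2 union leaves at least one demand point uncovered.
But {#2, #6, #7} covers everything, so the minimum is 3.

3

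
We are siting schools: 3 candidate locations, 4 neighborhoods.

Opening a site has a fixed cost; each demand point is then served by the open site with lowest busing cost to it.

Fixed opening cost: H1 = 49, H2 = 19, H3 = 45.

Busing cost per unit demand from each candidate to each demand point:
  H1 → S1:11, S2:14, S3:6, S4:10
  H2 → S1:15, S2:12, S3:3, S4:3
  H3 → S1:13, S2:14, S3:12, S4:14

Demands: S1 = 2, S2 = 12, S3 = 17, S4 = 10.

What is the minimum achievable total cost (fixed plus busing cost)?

Open {H2}: assign each demand point to its cheapest open site.
  S1→H2 2×15=30, S2→H2 12×12=144, S3→H2 17×3=51, S4→H2 10×3=30
  busing cost 255, fixed 19 → total 274.
Compare {H1, H2}: busing cost 247 + fixed 68 = 315.
Compare {H2, H3}: busing cost 251 + fixed 64 = 315.
Compare {H1, H2, H3}: busing cost 247 + fixed 113 = 360.
All other subsets cost ≥ 315. Minimum total cost: 274.

274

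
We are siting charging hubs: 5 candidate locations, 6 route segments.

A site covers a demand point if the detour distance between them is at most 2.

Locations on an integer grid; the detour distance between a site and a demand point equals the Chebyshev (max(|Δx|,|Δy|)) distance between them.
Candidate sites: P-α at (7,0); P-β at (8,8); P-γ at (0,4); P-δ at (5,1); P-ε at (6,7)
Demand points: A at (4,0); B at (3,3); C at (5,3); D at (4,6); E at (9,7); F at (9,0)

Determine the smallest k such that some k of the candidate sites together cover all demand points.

4

Coverage sets (demand points within 2 of each site):
  P-α: {F}
  P-β: {E}
  P-γ: {}
  P-δ: {A, B, C}
  P-ε: {D}
No 3 sites suffice: every size-3 union leaves at least one demand point uncovered.
But {P-α, P-β, P-δ, P-ε} covers everything, so the minimum is 4.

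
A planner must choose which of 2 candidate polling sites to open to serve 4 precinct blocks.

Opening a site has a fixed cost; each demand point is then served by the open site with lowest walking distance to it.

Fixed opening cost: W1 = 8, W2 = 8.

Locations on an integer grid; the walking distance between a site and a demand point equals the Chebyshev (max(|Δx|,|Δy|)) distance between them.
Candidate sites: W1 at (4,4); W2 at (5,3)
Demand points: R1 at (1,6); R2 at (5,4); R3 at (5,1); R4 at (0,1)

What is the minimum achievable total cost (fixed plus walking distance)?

Open {W1}: assign each demand point to its cheapest open site.
  R1→W1 3, R2→W1 1, R3→W1 3, R4→W1 4
  walking distance 11, fixed 8 → total 19.
Compare {W2}: walking distance 12 + fixed 8 = 20.
Compare {W1, W2}: walking distance 10 + fixed 16 = 26.

19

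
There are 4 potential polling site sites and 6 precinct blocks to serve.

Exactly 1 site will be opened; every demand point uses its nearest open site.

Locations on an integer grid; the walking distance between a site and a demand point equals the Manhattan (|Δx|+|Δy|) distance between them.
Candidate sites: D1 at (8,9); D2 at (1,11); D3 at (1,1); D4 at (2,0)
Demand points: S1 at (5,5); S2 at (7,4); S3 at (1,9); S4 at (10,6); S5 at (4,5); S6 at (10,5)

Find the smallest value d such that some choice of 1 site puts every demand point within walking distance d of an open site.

8

Open {D1}.
  Farthest demand point is S5 at walking distance 8 (to D1); all others are ≤ 8.
With {D3} the worst case is 14.
With {D4} the worst case is 14.
No size-1 selection achieves below 8.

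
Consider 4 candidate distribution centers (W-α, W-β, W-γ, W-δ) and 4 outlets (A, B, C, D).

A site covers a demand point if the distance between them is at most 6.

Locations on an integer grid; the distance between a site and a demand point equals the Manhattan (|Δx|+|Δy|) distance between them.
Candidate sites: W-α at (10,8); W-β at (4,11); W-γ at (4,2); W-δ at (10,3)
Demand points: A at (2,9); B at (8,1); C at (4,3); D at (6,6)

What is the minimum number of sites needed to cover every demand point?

Coverage sets (demand points within 6 of each site):
  W-α: {D}
  W-β: {A}
  W-γ: {B, C, D}
  W-δ: {B, C}
No single site covers all 4 demand points.
But {W-β, W-γ} covers everything, so the minimum is 2.

2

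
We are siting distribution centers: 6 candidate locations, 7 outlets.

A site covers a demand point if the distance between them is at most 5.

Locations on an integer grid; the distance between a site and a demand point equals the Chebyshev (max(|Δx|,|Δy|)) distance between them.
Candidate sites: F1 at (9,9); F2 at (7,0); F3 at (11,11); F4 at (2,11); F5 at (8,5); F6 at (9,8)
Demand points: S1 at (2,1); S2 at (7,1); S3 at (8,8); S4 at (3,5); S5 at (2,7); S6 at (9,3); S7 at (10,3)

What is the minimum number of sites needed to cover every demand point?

Coverage sets (demand points within 5 of each site):
  F1: {S3}
  F2: {S1, S2, S4, S6, S7}
  F3: {S3}
  F4: {S5}
  F5: {S2, S3, S4, S6, S7}
  F6: {S3, S6, S7}
No 2 sites suffice: every size-2 union leaves at least one demand point uncovered.
But {F1, F2, F4} covers everything, so the minimum is 3.

3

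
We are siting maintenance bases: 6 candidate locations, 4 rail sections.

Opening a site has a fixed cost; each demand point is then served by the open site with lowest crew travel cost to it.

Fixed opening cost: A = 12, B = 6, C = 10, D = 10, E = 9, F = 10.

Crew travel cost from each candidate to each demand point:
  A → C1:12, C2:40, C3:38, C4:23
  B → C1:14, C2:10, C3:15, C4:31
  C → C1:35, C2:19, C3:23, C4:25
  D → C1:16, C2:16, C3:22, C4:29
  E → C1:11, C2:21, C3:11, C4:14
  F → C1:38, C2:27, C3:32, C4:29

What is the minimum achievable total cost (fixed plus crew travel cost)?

61

Open {B, E}: assign each demand point to its cheapest open site.
  C1→E 11, C2→B 10, C3→E 11, C4→E 14
  crew travel cost 46, fixed 15 → total 61.
Compare {E}: crew travel cost 57 + fixed 9 = 66.
Compare {D, E}: crew travel cost 52 + fixed 19 = 71.
Compare {B, C, E}: crew travel cost 46 + fixed 25 = 71.
All other subsets cost ≥ 66. Minimum total cost: 61.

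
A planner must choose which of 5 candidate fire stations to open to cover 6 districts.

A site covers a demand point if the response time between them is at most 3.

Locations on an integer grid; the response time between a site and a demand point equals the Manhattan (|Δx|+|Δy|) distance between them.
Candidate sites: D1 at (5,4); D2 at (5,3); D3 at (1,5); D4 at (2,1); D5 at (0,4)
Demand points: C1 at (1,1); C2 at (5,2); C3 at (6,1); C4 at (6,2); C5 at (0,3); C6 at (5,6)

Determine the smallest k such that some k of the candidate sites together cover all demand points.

3

Coverage sets (demand points within 3 of each site):
  D1: {C2, C4, C6}
  D2: {C2, C3, C4, C6}
  D3: {C5}
  D4: {C1}
  D5: {C5}
No 2 sites suffice: every size-2 union leaves at least one demand point uncovered.
But {D2, D3, D4} covers everything, so the minimum is 3.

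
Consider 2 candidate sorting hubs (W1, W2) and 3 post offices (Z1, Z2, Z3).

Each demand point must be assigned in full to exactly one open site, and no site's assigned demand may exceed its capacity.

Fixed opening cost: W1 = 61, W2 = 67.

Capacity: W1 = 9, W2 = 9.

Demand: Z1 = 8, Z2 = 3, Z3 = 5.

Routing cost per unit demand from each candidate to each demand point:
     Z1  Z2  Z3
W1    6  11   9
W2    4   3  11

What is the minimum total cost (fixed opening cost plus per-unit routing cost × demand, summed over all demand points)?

Open {W1, W2}; cheapest assignment that respects the capacities:
  W1 (cap 9, load 8): Z2, Z3 — cost 3×11 + 5×9 = 78
  W2 (cap 9, load 8): Z1 — cost 8×4 = 32
  Shipping 110, fixed 128 → total 238.
  Any other capacity-feasible assignment to {W1, W2} ships for at least 110.
Total demand is 16 and no other set of sites has combined capacity ≥ 16, so {W1, W2} is the only feasible choice of open sites. Minimum: 238.

238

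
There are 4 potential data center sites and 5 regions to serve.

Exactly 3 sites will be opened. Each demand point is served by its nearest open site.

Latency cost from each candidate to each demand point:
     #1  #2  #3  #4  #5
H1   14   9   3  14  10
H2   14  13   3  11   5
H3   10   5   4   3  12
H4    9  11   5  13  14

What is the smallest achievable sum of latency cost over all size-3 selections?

25

Open {H2, H3, H4}.
  #1→H4 9, #2→H3 5, #3→H2 3, #4→H3 3, #5→H2 5  ⇒ total 25.
Compare {H1, H2, H3}: total 26.
Compare {H1, H3, H4}: total 30.
No size-3 selection does better; minimum is 25.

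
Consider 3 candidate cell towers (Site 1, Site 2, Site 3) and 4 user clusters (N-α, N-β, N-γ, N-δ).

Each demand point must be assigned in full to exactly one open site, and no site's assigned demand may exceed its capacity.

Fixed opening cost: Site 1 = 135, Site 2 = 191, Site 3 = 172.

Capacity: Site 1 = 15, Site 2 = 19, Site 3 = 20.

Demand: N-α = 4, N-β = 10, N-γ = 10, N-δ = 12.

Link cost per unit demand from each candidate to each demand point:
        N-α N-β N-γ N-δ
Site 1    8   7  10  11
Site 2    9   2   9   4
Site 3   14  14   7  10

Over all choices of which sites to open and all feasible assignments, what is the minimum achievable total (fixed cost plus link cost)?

Open {Site 2, Site 3}; cheapest assignment that respects the capacities:
  Site 2 (cap 19, load 16): N-α, N-δ — cost 4×9 + 12×4 = 84
  Site 3 (cap 20, load 20): N-β, N-γ — cost 10×14 + 10×7 = 210
  Shipping 294, fixed 363 → total 657.
  Any other capacity-feasible assignment to {Site 2, Site 3} ships for at least 294.
Compare {Site 1, Site 2, Site 3}: its best feasible assignment gives total 718.
Every other set of open sites that can feasibly serve all demand totals ≥ 718 even under its best assignment. Minimum: 657.

657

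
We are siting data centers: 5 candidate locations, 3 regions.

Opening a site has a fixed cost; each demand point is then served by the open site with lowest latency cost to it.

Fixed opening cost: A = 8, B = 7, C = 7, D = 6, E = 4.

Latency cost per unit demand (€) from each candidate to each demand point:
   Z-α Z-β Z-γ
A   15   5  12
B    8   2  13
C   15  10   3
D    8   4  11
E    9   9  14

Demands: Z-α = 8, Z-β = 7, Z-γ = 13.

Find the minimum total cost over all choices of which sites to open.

131

Open {B, C}: assign each demand point to its cheapest open site.
  Z-α→B 8×8=64, Z-β→B 7×2=14, Z-γ→C 13×3=39
  latency cost 117, fixed 14 → total 131.
Compare {B, C, E}: latency cost 117 + fixed 18 = 135.
Compare {B, C, D}: latency cost 117 + fixed 20 = 137.
Compare {A, B, C}: latency cost 117 + fixed 22 = 139.
All other subsets cost ≥ 135. Minimum total cost: 131.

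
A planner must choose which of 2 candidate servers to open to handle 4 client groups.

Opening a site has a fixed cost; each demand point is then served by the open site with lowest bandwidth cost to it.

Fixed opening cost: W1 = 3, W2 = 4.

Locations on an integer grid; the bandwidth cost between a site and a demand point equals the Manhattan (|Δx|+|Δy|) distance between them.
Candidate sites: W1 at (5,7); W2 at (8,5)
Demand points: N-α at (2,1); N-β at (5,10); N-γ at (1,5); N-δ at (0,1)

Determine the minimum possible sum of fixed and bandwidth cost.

32

Open {W1}: assign each demand point to its cheapest open site.
  N-α→W1 9, N-β→W1 3, N-γ→W1 6, N-δ→W1 11
  bandwidth cost 29, fixed 3 → total 32.
Compare {W1, W2}: bandwidth cost 29 + fixed 7 = 36.
Compare {W2}: bandwidth cost 37 + fixed 4 = 41.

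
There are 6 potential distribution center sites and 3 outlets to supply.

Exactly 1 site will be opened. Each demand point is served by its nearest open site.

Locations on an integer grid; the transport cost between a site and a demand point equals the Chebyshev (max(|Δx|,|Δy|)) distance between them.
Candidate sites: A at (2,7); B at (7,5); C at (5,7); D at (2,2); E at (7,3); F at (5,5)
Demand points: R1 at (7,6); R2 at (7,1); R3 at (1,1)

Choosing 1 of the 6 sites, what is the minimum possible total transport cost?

Open {F}.
  R1→F 2, R2→F 4, R3→F 4  ⇒ total 10.
Compare {B}: total 11.
Compare {D}: total 11.
No size-1 selection does better; minimum is 10.

10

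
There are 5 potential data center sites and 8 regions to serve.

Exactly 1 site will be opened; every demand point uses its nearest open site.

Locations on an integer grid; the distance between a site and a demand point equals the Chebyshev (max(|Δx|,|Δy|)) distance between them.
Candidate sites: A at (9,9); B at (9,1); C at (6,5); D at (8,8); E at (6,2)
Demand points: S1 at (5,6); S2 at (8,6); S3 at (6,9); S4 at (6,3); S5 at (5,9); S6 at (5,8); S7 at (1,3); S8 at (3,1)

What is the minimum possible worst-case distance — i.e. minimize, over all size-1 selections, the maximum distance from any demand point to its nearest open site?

Open {C}.
  Farthest demand point is S7 at distance 5 (to C); all others are ≤ 5.
With {D} the worst case is 7.
With {E} the worst case is 7.
No size-1 selection achieves below 5.

5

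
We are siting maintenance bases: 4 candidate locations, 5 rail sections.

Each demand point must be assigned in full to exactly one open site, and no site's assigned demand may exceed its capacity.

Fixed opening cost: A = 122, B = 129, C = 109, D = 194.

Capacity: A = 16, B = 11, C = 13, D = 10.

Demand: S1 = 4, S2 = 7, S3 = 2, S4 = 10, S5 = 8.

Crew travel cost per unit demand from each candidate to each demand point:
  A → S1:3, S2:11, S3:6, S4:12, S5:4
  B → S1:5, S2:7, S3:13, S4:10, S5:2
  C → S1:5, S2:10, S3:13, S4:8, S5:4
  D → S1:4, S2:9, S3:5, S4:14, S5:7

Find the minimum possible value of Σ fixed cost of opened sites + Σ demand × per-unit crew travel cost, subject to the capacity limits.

545

Open {A, B, C}; cheapest assignment that respects the capacities:
  A (cap 16, load 14): S1, S3, S5 — cost 4×3 + 2×6 + 8×4 = 56
  B (cap 11, load 7): S2 — cost 7×7 = 49
  C (cap 13, load 10): S4 — cost 10×8 = 80
  Shipping 185, fixed 360 → total 545.
  Any other capacity-feasible assignment to {A, B, C} ships for at least 185.
Compare {A, C, D}: its best feasible assignment gives total 622.
Compare {B, C, D}: its best feasible assignment gives total 647.
Every other set of open sites that can feasibly serve all demand totals ≥ 622 even under its best assignment. Minimum: 545.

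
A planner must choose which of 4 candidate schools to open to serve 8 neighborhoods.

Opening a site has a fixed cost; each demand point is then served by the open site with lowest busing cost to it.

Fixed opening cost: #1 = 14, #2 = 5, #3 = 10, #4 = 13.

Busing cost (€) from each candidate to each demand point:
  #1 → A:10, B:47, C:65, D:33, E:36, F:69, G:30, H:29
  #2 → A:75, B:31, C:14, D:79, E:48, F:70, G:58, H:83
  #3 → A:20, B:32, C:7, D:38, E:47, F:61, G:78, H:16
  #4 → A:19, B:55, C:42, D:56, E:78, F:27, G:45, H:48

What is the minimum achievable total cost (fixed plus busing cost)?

228

Open {#1, #3, #4}: assign each demand point to its cheapest open site.
  A→#1 10, B→#3 32, C→#3 7, D→#1 33, E→#1 36, F→#4 27, G→#1 30, H→#3 16
  busing cost 191, fixed 37 → total 228.
Compare {#1, #2, #3, #4}: busing cost 190 + fixed 42 = 232.
Compare {#1, #2, #4}: busing cost 210 + fixed 32 = 242.
Compare {#1, #3}: busing cost 225 + fixed 24 = 249.
All other subsets cost ≥ 232. Minimum total cost: 228.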